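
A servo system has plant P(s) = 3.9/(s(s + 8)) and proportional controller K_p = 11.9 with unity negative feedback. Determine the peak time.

Closed-loop characteristic equation: s² + 8s + 46.41 = 0, so ω_n = 6.812 rad/s and ζ = 8/(2·6.812) = 0.5872.
Damped frequency ω_d = ω_n√(1−ζ²) = 5.515 rad/s, so peak time T_p = π/ω_d = 0.57 s.

T_p = 0.57 s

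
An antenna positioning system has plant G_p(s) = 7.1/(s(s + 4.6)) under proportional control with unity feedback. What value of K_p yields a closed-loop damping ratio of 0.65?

K_p = 1.76

Closed-loop characteristic equation: s² + 4.6s + K_p·7.1 = 0.
So ω_n = √(7.1K_p) and 2ζω_n = 4.6, giving ζ = 4.6/(2√(7.1K_p)).
Setting ζ = 0.65: √(7.1K_p) = 4.6/(2·0.65) = 3.538, so K_p = 12.52/7.1 = 1.76.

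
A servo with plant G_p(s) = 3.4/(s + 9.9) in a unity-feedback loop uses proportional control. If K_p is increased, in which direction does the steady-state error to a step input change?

decrease

e_ss = 1/(1 + K_p·G_p(0)); a larger K_p raises the denominator, so e_ss decreases.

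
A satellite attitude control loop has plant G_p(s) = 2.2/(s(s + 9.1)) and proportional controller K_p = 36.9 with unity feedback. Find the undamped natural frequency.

ω_n = 9.01 rad/s

With unity feedback the closed-loop characteristic equation is s² + 9.1s + 36.9·2.2 = s² + 9.1s + 81.18 = 0.
Matching s² + 2ζω_n s + ω_n²: ω_n = √81.18 = 9.01 rad/s and 2ζω_n = 9.1, so ζ = 9.1/(2·9.01) = 0.505.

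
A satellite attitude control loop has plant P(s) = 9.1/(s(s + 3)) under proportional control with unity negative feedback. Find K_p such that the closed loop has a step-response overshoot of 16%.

From %OS = 100·exp(−πζ/√(1−ζ²)) = 16%, ζ = −ln(0.16)/√(π²+ln²(0.16)) = 0.5039.
Characteristic equation s² + 3s + 9.1K_p = 0 gives ζ = 3/(2√(9.1K_p)).
Setting ζ = 0.5039: √(9.1K_p) = 3/(2·0.5039) = 2.977, so K_p = 8.862/9.1 = 0.974.

K_p = 0.974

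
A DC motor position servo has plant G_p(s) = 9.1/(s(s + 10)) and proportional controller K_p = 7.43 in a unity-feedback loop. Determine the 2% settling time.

Closed-loop characteristic equation: s² + 10s + 67.61 = 0, so ω_n = 8.223 rad/s and ζ = 10/(2·8.223) = 0.6081.
2% settling time T_s ≈ 4/(ζω_n) = 4/5 = 0.8 s.

T_s ≈ 0.8 s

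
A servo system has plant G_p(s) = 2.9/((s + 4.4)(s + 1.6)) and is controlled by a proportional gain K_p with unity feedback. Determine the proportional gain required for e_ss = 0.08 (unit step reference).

Steady-state error for a unit step on this type-0 loop is 1/(1 + K_p·G_p(0)).
G_p(0) = 0.4119. Require 1/(1 + K_p·0.4119) = 0.08, so 1 + 0.4119·K_p = 12.5.
K_p = (12.5 − 1)/0.4119 = 27.9.

K_p = 27.9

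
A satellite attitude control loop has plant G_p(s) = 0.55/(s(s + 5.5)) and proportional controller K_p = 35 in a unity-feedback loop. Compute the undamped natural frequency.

1 + K_p·G_p(s) = 0 gives s² + 5.5s + 19.25 = 0.
Matching s² + 2ζω_n s + ω_n²: ω_n = √19.25 = 4.387 rad/s and 2ζω_n = 5.5, so ζ = 5.5/(2·4.387) = 0.627.

ω_n = 4.39 rad/s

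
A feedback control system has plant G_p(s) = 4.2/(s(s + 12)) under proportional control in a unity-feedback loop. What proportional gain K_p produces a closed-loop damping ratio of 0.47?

K_p = 38.8

Closed-loop characteristic equation: s² + 12s + K_p·4.2 = 0.
So ω_n = √(4.2K_p) and 2ζω_n = 12, giving ζ = 12/(2√(4.2K_p)).
Setting ζ = 0.47: √(4.2K_p) = 12/(2·0.47) = 12.77, so K_p = 163/4.2 = 38.8.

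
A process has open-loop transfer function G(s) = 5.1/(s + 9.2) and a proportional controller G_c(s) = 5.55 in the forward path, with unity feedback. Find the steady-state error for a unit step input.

0.245

The loop is type 0. Static position error constant K_pos = G_c(0)·G(0) = 5.55·0.5543 = 3.077.
Steady-state error to a unit step: e_ss = 1/(1+K_pos) = 1/4.077 = 0.245.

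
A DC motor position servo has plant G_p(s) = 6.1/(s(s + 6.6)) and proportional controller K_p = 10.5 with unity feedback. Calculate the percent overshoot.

From 1 + K_pG_p(s) = 0: s² + 6.6s + 64.05 = 0 ⇒ ω_n = 8.003, ζ = 0.4123.
%OS = 100·exp(−πζ/√(1−ζ²)) = 100·exp(−π·0.4123/√0.83) = 24.1%.

24.1%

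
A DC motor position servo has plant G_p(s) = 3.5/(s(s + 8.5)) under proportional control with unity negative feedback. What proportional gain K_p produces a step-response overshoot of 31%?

From %OS = 100·exp(−πζ/√(1−ζ²)) = 31%, ζ = −ln(0.31)/√(π²+ln²(0.31)) = 0.3493.
Characteristic equation s² + 8.5s + 3.5K_p = 0 gives ζ = 8.5/(2√(3.5K_p)).
Setting ζ = 0.3493: √(3.5K_p) = 8.5/(2·0.3493) = 12.17, so K_p = 148/3.5 = 42.3.

K_p = 42.3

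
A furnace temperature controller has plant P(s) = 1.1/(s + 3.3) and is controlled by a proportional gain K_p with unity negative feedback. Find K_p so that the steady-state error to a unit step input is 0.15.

The loop is type 0, so e_ss(step) = 1/(1 + K_pos) with K_pos = K_p·P(0).
P(0) = 0.3333. Require 1/(1 + K_p·0.3333) = 0.15, so 1 + 0.3333·K_p = 6.667.
K_p = (6.667 − 1)/0.3333 = 17.

K_p = 17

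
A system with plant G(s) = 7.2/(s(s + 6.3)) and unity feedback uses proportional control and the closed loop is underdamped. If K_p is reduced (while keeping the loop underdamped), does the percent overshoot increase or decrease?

ζ = 6.3/(2√(7.2K_p)) rises as K_p falls; higher damping means less overshoot.

decrease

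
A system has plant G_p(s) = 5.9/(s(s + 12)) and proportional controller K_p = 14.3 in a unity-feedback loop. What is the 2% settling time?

T_s ≈ 0.667 s

The closed-loop denominator s² + 12s + 84.37 gives ω_n = √84.37 = 9.185 and ζ = 12/(2ω_n) = 0.6532.
2% settling time T_s ≈ 4/(ζω_n) = 4/6 = 0.667 s.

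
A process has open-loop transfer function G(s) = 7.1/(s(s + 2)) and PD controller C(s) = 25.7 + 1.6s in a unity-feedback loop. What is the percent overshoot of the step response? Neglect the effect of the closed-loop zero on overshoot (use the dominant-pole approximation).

Forward path: (25.7 + 1.6s)·7.1/(s(s+2)). The closed-loop characteristic equation is s² + (2 + 7.1·1.6)s + 7.1·25.7 = 0.
That is s² + 13.36s + 182.5 = 0, so ω_n = 13.51 rad/s and ζ = 13.36/(2·13.51) = 0.4945.
%OS = 100·exp(−πζ/√(1−ζ²)) = 16.7%.

16.7%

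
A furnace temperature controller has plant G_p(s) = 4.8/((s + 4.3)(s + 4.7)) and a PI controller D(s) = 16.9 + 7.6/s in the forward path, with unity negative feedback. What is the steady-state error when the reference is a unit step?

0

The open loop D(s)G_p(s) has a pole at the origin (type 1), so the static position error constant is infinite and e_ss = 1/(1+∞) = 0.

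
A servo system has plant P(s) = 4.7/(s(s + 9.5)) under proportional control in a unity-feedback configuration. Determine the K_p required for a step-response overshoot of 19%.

K_p = 22

From %OS = 100·exp(−πζ/√(1−ζ²)) = 19%, ζ = −ln(0.19)/√(π²+ln²(0.19)) = 0.4673.
Characteristic equation s² + 9.5s + 4.7K_p = 0 gives ζ = 9.5/(2√(4.7K_p)).
Setting ζ = 0.4673: √(4.7K_p) = 9.5/(2·0.4673) = 10.16, so K_p = 103.3/4.7 = 22.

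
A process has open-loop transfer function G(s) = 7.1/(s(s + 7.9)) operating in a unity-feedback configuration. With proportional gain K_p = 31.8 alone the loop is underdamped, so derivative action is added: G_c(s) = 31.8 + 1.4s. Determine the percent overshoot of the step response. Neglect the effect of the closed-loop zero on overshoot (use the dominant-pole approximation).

9.85%

Forward path: (31.8 + 1.4s)·7.1/(s(s+7.9)). The closed-loop characteristic equation is s² + (7.9 + 7.1·1.4)s + 7.1·31.8 = 0.
That is s² + 17.84s + 225.8 = 0, so ω_n = 15.03 rad/s and ζ = 17.84/(2·15.03) = 0.5936.
%OS = 100·exp(−πζ/√(1−ζ²)) = 9.85%.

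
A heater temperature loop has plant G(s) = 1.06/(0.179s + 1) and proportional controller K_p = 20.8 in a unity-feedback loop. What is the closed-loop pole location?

s = -128.8

Closed loop: T(s) = K_p·G/(1+K_p·G) = 22.05/(0.179s + 1 + 22.05), with pole at s = −(1 + 22.05)/0.179 = −128.8.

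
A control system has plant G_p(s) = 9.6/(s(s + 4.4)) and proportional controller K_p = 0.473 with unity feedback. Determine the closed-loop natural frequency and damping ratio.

With unity feedback the closed-loop characteristic equation is s² + 4.4s + 0.473·9.6 = s² + 4.4s + 4.541 = 0.
Matching s² + 2ζω_n s + ω_n²: ω_n = √4.541 = 2.131 rad/s and 2ζω_n = 4.4, so ζ = 4.4/(2·2.131) = 1.03.

ω_n = 2.13 rad/s, ζ = 1.03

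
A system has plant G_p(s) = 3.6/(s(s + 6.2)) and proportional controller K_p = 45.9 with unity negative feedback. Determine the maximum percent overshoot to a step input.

45.8%

The closed-loop denominator s² + 6.2s + 165.2 gives ω_n = √165.2 = 12.85 and ζ = 6.2/(2ω_n) = 0.2412.
%OS = 100·exp(−πζ/√(1−ζ²)) = 100·exp(−π·0.2412/√0.9418) = 45.8%.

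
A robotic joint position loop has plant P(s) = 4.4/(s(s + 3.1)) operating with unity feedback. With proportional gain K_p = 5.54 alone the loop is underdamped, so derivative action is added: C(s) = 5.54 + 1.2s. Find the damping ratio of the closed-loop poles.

Forward path: (5.54 + 1.2s)·4.4/(s(s+3.1)). The closed-loop characteristic equation is s² + (3.1 + 4.4·1.2)s + 4.4·5.54 = 0.
That is s² + 8.38s + 24.38 = 0, so ω_n = 4.937 rad/s and ζ = 8.38/(2·4.937) = 0.8487.

ζ = 0.849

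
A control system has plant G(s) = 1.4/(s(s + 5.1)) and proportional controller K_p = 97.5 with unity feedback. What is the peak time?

T_p = 0.276 s

Closed-loop characteristic equation: s² + 5.1s + 136.5 = 0, so ω_n = 11.68 rad/s and ζ = 5.1/(2·11.68) = 0.2183.
Damped frequency ω_d = ω_n√(1−ζ²) = 11.4 rad/s, so peak time T_p = π/ω_d = 0.276 s.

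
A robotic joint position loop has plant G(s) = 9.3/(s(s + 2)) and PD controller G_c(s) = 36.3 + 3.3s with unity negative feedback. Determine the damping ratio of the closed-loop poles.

ζ = 0.89

Forward path: (36.3 + 3.3s)·9.3/(s(s+2)). The closed-loop characteristic equation is s² + (2 + 9.3·3.3)s + 9.3·36.3 = 0.
That is s² + 32.69s + 337.6 = 0, so ω_n = 18.37 rad/s and ζ = 32.69/(2·18.37) = 0.8896.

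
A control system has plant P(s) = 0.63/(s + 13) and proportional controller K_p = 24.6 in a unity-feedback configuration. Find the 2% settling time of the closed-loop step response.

Closed-loop transfer function: T(s) = K_p·P(s)/(1 + K_p·P(s)) = 15.5/(s + 13 + 15.5) = 15.5/(s + 28.5).
Time constant τ = 1/28.5 = 0.03509 s, so the 2% settling time is about 4τ = 0.14 s.

T_s ≈ 0.14 s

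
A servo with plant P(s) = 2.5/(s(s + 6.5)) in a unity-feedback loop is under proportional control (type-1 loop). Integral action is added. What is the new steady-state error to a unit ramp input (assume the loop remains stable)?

The integrator raises the loop to type 2, so K_v → ∞ and e_ss to a ramp is zero.

0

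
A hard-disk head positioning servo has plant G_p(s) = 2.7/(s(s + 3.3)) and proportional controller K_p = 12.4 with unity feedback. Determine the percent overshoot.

The closed-loop denominator s² + 3.3s + 33.48 gives ω_n = √33.48 = 5.786 and ζ = 3.3/(2ω_n) = 0.2852.
%OS = 100·exp(−πζ/√(1−ζ²)) = 100·exp(−π·0.2852/√0.9187) = 39.3%.

39.3%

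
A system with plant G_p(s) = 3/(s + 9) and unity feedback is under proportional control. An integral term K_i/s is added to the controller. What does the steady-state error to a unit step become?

Adding integral action puts a pole at s = 0 in the forward path, raising the system type to 1; a type-1 loop has zero steady-state error to a step.

0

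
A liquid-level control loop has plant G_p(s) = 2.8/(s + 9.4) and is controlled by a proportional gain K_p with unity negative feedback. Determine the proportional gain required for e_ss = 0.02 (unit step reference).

K_p = 164

For a type-0 loop with proportional control, e_ss = 1/(1 + K_p·G_p(0)).
G_p(0) = 0.2979. Require 1/(1 + K_p·0.2979) = 0.02, so 1 + 0.2979·K_p = 50.
K_p = (50 − 1)/0.2979 = 164.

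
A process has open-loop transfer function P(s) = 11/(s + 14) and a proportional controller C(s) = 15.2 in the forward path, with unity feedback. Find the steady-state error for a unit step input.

0.0773

The loop is type 0. Static position error constant K_pos = C(0)·P(0) = 15.2·0.7857 = 11.94.
Steady-state error to a unit step: e_ss = 1/(1+K_pos) = 1/12.94 = 0.0773.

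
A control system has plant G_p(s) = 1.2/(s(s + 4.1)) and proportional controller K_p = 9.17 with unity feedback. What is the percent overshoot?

8.46%

Closed-loop characteristic equation: s² + 4.1s + 11 = 0, so ω_n = 3.317 rad/s and ζ = 4.1/(2·3.317) = 0.618.
%OS = 100·exp(−πζ/√(1−ζ²)) = 100·exp(−π·0.618/√0.6181) = 8.46%.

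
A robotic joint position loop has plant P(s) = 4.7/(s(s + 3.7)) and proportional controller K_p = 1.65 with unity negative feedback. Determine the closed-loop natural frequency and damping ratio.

The closed-loop denominator is s(s+3.7) + 1.65·4.7 = s² + 3.7s + 7.755.
So ω_n² = 7.755 ⇒ ω_n = 2.785 rad/s, and ζ = 3.7/(2ω_n) = 0.664.

ω_n = 2.78 rad/s, ζ = 0.664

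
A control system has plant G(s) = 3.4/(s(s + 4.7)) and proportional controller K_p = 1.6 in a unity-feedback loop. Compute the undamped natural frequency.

ω_n = 2.33 rad/s

The closed-loop denominator is s(s+4.7) + 1.6·3.4 = s² + 4.7s + 5.44.
So ω_n² = 5.44 ⇒ ω_n = 2.332 rad/s, and ζ = 4.7/(2ω_n) = 1.01.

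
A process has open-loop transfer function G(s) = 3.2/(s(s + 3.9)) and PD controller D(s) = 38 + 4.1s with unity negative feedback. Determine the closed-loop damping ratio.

Forward path: (38 + 4.1s)·3.2/(s(s+3.9)). The closed-loop characteristic equation is s² + (3.9 + 3.2·4.1)s + 3.2·38 = 0.
That is s² + 17.02s + 121.6 = 0, so ω_n = 11.03 rad/s and ζ = 17.02/(2·11.03) = 0.7717.

ζ = 0.772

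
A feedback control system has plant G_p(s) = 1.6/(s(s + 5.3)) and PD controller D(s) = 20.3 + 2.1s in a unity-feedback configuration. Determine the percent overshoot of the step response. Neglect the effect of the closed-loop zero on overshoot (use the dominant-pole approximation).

Forward path: (20.3 + 2.1s)·1.6/(s(s+5.3)). The closed-loop characteristic equation is s² + (5.3 + 1.6·2.1)s + 1.6·20.3 = 0.
That is s² + 8.66s + 32.48 = 0, so ω_n = 5.699 rad/s and ζ = 8.66/(2·5.699) = 0.7598.
%OS = 100·exp(−πζ/√(1−ζ²)) = 2.55%.

2.55%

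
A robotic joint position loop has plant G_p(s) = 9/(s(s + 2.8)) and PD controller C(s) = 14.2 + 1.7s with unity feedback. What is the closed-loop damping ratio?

Forward path: (14.2 + 1.7s)·9/(s(s+2.8)). The closed-loop characteristic equation is s² + (2.8 + 9·1.7)s + 9·14.2 = 0.
That is s² + 18.1s + 127.8 = 0, so ω_n = 11.3 rad/s and ζ = 18.1/(2·11.3) = 0.8005.

ζ = 0.801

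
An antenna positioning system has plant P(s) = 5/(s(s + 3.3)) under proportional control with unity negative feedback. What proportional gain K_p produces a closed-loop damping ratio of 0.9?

Closed-loop characteristic equation: s² + 3.3s + K_p·5 = 0.
So ω_n = √(5K_p) and 2ζω_n = 3.3, giving ζ = 3.3/(2√(5K_p)).
Setting ζ = 0.9: √(5K_p) = 3.3/(2·0.9) = 1.833, so K_p = 3.361/5 = 0.672.

K_p = 0.672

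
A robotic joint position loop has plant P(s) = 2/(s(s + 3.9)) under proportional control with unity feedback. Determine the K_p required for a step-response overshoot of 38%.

K_p = 21.9

From %OS = 100·exp(−πζ/√(1−ζ²)) = 38%, ζ = −ln(0.38)/√(π²+ln²(0.38)) = 0.2943.
Characteristic equation s² + 3.9s + 2K_p = 0 gives ζ = 3.9/(2√(2K_p)).
Setting ζ = 0.2943: √(2K_p) = 3.9/(2·0.2943) = 6.625, so K_p = 43.89/2 = 21.9.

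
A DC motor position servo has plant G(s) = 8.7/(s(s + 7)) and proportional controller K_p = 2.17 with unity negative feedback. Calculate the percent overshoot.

1.4%

The closed-loop denominator s² + 7s + 18.88 gives ω_n = √18.88 = 4.345 and ζ = 7/(2ω_n) = 0.8055.
%OS = 100·exp(−πζ/√(1−ζ²)) = 100·exp(−π·0.8055/√0.3511) = 1.4%.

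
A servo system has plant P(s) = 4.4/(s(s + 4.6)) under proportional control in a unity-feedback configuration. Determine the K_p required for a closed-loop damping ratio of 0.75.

Closed-loop characteristic equation: s² + 4.6s + K_p·4.4 = 0.
So ω_n = √(4.4K_p) and 2ζω_n = 4.6, giving ζ = 4.6/(2√(4.4K_p)).
Setting ζ = 0.75: √(4.4K_p) = 4.6/(2·0.75) = 3.067, so K_p = 9.404/4.4 = 2.14.

K_p = 2.14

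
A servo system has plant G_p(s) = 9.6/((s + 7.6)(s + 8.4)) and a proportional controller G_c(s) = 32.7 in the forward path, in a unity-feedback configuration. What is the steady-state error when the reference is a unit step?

The loop is type 0. Static position error constant K_pos = G_c(0)·G_p(0) = 32.7·0.1504 = 4.917.
Steady-state error to a unit step: e_ss = 1/(1+K_pos) = 1/5.917 = 0.169.

0.169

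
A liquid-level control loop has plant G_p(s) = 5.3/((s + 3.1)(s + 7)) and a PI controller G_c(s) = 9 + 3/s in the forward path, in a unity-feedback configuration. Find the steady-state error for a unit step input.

The open loop G_c(s)G_p(s) has a pole at the origin (type 1), so the static position error constant is infinite and e_ss = 1/(1+∞) = 0.

0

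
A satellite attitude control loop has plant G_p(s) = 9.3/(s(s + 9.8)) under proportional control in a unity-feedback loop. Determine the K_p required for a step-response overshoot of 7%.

K_p = 6.18

From %OS = 100·exp(−πζ/√(1−ζ²)) = 7%, ζ = −ln(0.07)/√(π²+ln²(0.07)) = 0.6461.
Characteristic equation s² + 9.8s + 9.3K_p = 0 gives ζ = 9.8/(2√(9.3K_p)).
Setting ζ = 0.6461: √(9.3K_p) = 9.8/(2·0.6461) = 7.584, so K_p = 57.52/9.3 = 6.18.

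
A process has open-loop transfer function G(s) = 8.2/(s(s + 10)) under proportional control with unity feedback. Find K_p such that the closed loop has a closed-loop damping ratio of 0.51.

K_p = 11.7

Closed-loop characteristic equation: s² + 10s + K_p·8.2 = 0.
So ω_n = √(8.2K_p) and 2ζω_n = 10, giving ζ = 10/(2√(8.2K_p)).
Setting ζ = 0.51: √(8.2K_p) = 10/(2·0.51) = 9.804, so K_p = 96.12/8.2 = 11.7.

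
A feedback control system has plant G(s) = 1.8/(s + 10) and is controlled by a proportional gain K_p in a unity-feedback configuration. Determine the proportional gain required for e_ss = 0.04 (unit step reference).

Steady-state error for a unit step on this type-0 loop is 1/(1 + K_p·G(0)).
G(0) = 0.18. Require 1/(1 + K_p·0.18) = 0.04, so 1 + 0.18·K_p = 25.
K_p = (25 − 1)/0.18 = 133.

K_p = 133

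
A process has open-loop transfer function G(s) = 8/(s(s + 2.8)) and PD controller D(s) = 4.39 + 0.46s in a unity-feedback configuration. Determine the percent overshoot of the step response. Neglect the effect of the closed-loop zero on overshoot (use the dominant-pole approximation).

12.9%

Forward path: (4.39 + 0.46s)·8/(s(s+2.8)). The closed-loop characteristic equation is s² + (2.8 + 8·0.46)s + 8·4.39 = 0.
That is s² + 6.48s + 35.12 = 0, so ω_n = 5.926 rad/s and ζ = 6.48/(2·5.926) = 0.5467.
%OS = 100·exp(−πζ/√(1−ζ²)) = 12.9%.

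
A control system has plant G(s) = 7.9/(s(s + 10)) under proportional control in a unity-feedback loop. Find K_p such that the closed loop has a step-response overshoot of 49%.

From %OS = 100·exp(−πζ/√(1−ζ²)) = 49%, ζ = −ln(0.49)/√(π²+ln²(0.49)) = 0.2214.
Characteristic equation s² + 10s + 7.9K_p = 0 gives ζ = 10/(2√(7.9K_p)).
Setting ζ = 0.2214: √(7.9K_p) = 10/(2·0.2214) = 22.58, so K_p = 509.9/7.9 = 64.5.

K_p = 64.5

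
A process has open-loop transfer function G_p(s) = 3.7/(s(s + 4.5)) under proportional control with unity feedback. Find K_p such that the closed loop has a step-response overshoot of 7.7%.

From %OS = 100·exp(−πζ/√(1−ζ²)) = 7.7%, ζ = −ln(0.077)/√(π²+ln²(0.077)) = 0.6323.
Characteristic equation s² + 4.5s + 3.7K_p = 0 gives ζ = 4.5/(2√(3.7K_p)).
Setting ζ = 0.6323: √(3.7K_p) = 4.5/(2·0.6323) = 3.559, so K_p = 12.66/3.7 = 3.42.

K_p = 3.42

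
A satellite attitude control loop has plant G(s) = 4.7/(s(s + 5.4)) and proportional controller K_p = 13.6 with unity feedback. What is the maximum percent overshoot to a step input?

The closed-loop denominator s² + 5.4s + 63.92 gives ω_n = √63.92 = 7.995 and ζ = 5.4/(2ω_n) = 0.3377.
%OS = 100·exp(−πζ/√(1−ζ²)) = 100·exp(−π·0.3377/√0.886) = 32.4%.

32.4%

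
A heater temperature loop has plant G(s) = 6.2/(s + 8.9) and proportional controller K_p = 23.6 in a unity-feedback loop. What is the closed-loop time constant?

τ = 0.00644 s

Closed-loop transfer function: T(s) = K_p·G(s)/(1 + K_p·G(s)) = 146.3/(s + 8.9 + 146.3) = 146.3/(s + 155.2).
Time constant τ = 1/155.2 = 0.00644 s.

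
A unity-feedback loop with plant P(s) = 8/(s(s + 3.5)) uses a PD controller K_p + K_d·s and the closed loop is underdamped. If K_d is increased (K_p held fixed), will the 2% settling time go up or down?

decrease

Characteristic equation s² + (3.5 + 8K_d)s + 8K_p = 0: raising K_d increases ζω_n = (3.5+8K_d)/2 while the loop stays underdamped, so T_s ≈ 4/(ζω_n) decreases.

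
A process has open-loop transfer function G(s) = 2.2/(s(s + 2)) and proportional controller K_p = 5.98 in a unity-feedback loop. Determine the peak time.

From 1 + K_pG(s) = 0: s² + 2s + 13.16 = 0 ⇒ ω_n = 3.627, ζ = 0.2757.
Damped frequency ω_d = ω_n√(1−ζ²) = 3.487 rad/s, so peak time T_p = π/ω_d = 0.901 s.

T_p = 0.901 s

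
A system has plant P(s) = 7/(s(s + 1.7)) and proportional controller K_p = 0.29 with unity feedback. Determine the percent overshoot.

Closed-loop characteristic equation: s² + 1.7s + 2.03 = 0, so ω_n = 1.425 rad/s and ζ = 1.7/(2·1.425) = 0.5966.
%OS = 100·exp(−πζ/√(1−ζ²)) = 100·exp(−π·0.5966/√0.6441) = 9.68%.

9.68%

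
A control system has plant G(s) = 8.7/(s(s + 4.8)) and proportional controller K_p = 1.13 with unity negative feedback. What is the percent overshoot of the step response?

The closed-loop denominator s² + 4.8s + 9.831 gives ω_n = √9.831 = 3.135 and ζ = 4.8/(2ω_n) = 0.7654.
%OS = 100·exp(−πζ/√(1−ζ²)) = 100·exp(−π·0.7654/√0.4141) = 2.38%.

2.38%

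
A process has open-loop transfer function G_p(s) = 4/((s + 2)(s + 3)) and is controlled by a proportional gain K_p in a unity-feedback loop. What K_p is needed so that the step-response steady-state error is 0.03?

For a type-0 loop with proportional control, e_ss = 1/(1 + K_p·G_p(0)).
G_p(0) = 0.6667. Require 1/(1 + K_p·0.6667) = 0.03, so 1 + 0.6667·K_p = 33.33.
K_p = (33.33 − 1)/0.6667 = 48.5.

K_p = 48.5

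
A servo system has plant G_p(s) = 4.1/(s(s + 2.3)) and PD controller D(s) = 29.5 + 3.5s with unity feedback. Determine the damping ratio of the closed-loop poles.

Forward path: (29.5 + 3.5s)·4.1/(s(s+2.3)). The closed-loop characteristic equation is s² + (2.3 + 4.1·3.5)s + 4.1·29.5 = 0.
That is s² + 16.65s + 120.9 = 0, so ω_n = 11 rad/s and ζ = 16.65/(2·11) = 0.757.

ζ = 0.757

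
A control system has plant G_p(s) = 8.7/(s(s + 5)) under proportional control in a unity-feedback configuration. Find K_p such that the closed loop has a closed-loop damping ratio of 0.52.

K_p = 2.66

Closed-loop characteristic equation: s² + 5s + K_p·8.7 = 0.
So ω_n = √(8.7K_p) and 2ζω_n = 5, giving ζ = 5/(2√(8.7K_p)).
Setting ζ = 0.52: √(8.7K_p) = 5/(2·0.52) = 4.808, so K_p = 23.11/8.7 = 2.66.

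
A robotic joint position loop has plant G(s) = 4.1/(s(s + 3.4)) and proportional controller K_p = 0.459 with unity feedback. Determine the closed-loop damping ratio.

1 + K_p·G(s) = 0 gives s² + 3.4s + 1.882 = 0.
Matching s² + 2ζω_n s + ω_n²: ω_n = √1.882 = 1.372 rad/s and 2ζω_n = 3.4, so ζ = 3.4/(2·1.372) = 1.24.

ζ = 1.24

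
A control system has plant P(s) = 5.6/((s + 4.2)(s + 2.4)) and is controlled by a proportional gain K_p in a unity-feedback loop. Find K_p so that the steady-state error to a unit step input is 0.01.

Steady-state error for a unit step on this type-0 loop is 1/(1 + K_p·P(0)).
P(0) = 0.5556. Require 1/(1 + K_p·0.5556) = 0.01, so 1 + 0.5556·K_p = 100.
K_p = (100 − 1)/0.5556 = 178.

K_p = 178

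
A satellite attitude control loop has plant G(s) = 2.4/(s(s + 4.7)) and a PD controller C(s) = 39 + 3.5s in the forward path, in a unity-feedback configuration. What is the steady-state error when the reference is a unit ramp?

0.0502

The loop has one pole at the origin (type 1). Velocity error constant K_v = lim_{s→0} s·C(s)G(s) = 39·2.4/4.7 = 19.91.
Steady-state error to a unit ramp: e_ss = 1/K_v = 0.0502.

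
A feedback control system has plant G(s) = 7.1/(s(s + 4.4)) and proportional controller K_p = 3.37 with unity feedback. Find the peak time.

T_p = 0.719 s

The closed-loop denominator s² + 4.4s + 23.93 gives ω_n = √23.93 = 4.892 and ζ = 4.4/(2ω_n) = 0.4498.
Damped frequency ω_d = ω_n√(1−ζ²) = 4.369 rad/s, so peak time T_p = π/ω_d = 0.719 s.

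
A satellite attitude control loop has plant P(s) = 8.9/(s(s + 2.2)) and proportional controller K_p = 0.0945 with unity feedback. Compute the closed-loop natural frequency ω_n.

The closed-loop denominator is s(s+2.2) + 0.0945·8.9 = s² + 2.2s + 0.8411.
So ω_n² = 0.8411 ⇒ ω_n = 0.9171 rad/s, and ζ = 2.2/(2ω_n) = 1.2.

ω_n = 0.917 rad/s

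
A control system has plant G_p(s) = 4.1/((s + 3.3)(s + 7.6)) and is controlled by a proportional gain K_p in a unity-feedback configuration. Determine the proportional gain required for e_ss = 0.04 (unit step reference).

The loop is type 0, so e_ss(step) = 1/(1 + K_pos) with K_pos = K_p·G_p(0).
G_p(0) = 0.1635. Require 1/(1 + K_p·0.1635) = 0.04, so 1 + 0.1635·K_p = 25.
K_p = (25 − 1)/0.1635 = 147.

K_p = 147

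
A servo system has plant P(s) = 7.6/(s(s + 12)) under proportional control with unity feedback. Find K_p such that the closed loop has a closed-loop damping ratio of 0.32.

Closed-loop characteristic equation: s² + 12s + K_p·7.6 = 0.
So ω_n = √(7.6K_p) and 2ζω_n = 12, giving ζ = 12/(2√(7.6K_p)).
Setting ζ = 0.32: √(7.6K_p) = 12/(2·0.32) = 18.75, so K_p = 351.6/7.6 = 46.3.

K_p = 46.3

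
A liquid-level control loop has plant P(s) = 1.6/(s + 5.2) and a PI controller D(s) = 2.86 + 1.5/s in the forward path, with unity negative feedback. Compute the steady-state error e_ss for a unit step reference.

The open loop D(s)P(s) has a pole at the origin (type 1), so the static position error constant is infinite and e_ss = 1/(1+∞) = 0.

0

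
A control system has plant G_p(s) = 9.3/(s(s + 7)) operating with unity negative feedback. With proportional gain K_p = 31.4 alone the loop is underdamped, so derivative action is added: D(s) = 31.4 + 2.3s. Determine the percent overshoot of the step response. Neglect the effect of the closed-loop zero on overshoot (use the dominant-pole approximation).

0.921%

Forward path: (31.4 + 2.3s)·9.3/(s(s+7)). The closed-loop characteristic equation is s² + (7 + 9.3·2.3)s + 9.3·31.4 = 0.
That is s² + 28.39s + 292 = 0, so ω_n = 17.09 rad/s and ζ = 28.39/(2·17.09) = 0.8307.
%OS = 100·exp(−πζ/√(1−ζ²)) = 0.921%.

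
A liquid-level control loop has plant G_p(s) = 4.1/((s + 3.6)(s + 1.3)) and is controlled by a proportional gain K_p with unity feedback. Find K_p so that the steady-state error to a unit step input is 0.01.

For a type-0 loop with proportional control, e_ss = 1/(1 + K_p·G_p(0)).
G_p(0) = 0.8761. Require 1/(1 + K_p·0.8761) = 0.01, so 1 + 0.8761·K_p = 100.
K_p = (100 − 1)/0.8761 = 113.

K_p = 113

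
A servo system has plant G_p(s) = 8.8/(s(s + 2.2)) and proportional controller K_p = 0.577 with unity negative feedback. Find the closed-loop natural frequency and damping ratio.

ω_n = 2.25 rad/s, ζ = 0.488

1 + K_p·G_p(s) = 0 gives s² + 2.2s + 5.078 = 0.
So ω_n² = 5.078 ⇒ ω_n = 2.253 rad/s, and ζ = 2.2/(2ω_n) = 0.488.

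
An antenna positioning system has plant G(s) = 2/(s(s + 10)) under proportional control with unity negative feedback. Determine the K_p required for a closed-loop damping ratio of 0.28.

Closed-loop characteristic equation: s² + 10s + K_p·2 = 0.
So ω_n = √(2K_p) and 2ζω_n = 10, giving ζ = 10/(2√(2K_p)).
Setting ζ = 0.28: √(2K_p) = 10/(2·0.28) = 17.86, so K_p = 318.9/2 = 159.

K_p = 159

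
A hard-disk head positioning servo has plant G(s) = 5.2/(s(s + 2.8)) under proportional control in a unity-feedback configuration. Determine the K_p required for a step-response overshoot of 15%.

From %OS = 100·exp(−πζ/√(1−ζ²)) = 15%, ζ = −ln(0.15)/√(π²+ln²(0.15)) = 0.5169.
Characteristic equation s² + 2.8s + 5.2K_p = 0 gives ζ = 2.8/(2√(5.2K_p)).
Setting ζ = 0.5169: √(5.2K_p) = 2.8/(2·0.5169) = 2.708, so K_p = 7.335/5.2 = 1.41.

K_p = 1.41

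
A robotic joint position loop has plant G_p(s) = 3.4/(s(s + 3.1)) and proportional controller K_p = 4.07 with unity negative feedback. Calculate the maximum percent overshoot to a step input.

23.7%

The closed-loop denominator s² + 3.1s + 13.84 gives ω_n = √13.84 = 3.72 and ζ = 3.1/(2ω_n) = 0.4167.
%OS = 100·exp(−πζ/√(1−ζ²)) = 100·exp(−π·0.4167/√0.8264) = 23.7%.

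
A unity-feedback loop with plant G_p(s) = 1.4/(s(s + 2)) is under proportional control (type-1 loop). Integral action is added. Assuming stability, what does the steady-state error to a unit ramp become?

0

The integrator raises the loop to type 2, so K_v → ∞ and e_ss to a ramp is zero.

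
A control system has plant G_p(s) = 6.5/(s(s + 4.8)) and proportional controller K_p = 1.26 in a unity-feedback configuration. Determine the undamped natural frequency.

ω_n = 2.86 rad/s

The closed-loop denominator is s(s+4.8) + 1.26·6.5 = s² + 4.8s + 8.19.
So ω_n² = 8.19 ⇒ ω_n = 2.862 rad/s, and ζ = 4.8/(2ω_n) = 0.839.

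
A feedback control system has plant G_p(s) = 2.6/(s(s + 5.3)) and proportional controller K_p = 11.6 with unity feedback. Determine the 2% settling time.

T_s ≈ 1.51 s

Closed-loop characteristic equation: s² + 5.3s + 30.16 = 0, so ω_n = 5.492 rad/s and ζ = 5.3/(2·5.492) = 0.4825.
2% settling time T_s ≈ 4/(ζω_n) = 4/2.65 = 1.51 s.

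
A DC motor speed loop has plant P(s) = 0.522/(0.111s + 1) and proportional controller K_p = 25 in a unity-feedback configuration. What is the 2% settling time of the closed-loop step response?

T_s ≈ 0.0316 s

Closed loop: T(s) = K_p·P/(1+K_p·P) = 13.05/(0.111s + 1 + 13.05), with pole at s = −(1 + 13.05)/0.111 = −126.6.
τ = 1/126.6 = 0.0079 s, so 2% settling time ≈ 4τ = 0.0316 s.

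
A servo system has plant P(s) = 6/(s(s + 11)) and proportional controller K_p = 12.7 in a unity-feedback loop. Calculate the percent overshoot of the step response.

7.82%

Closed-loop characteristic equation: s² + 11s + 76.2 = 0, so ω_n = 8.729 rad/s and ζ = 11/(2·8.729) = 0.6301.
%OS = 100·exp(−πζ/√(1−ζ²)) = 100·exp(−π·0.6301/√0.603) = 7.82%.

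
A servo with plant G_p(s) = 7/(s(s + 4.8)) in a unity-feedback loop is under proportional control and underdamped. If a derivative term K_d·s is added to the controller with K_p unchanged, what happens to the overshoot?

decrease

With PD the characteristic equation becomes s² + (a + K·K_d)s + K·K_p = 0; the damping term grows, ζ rises, overshoot falls.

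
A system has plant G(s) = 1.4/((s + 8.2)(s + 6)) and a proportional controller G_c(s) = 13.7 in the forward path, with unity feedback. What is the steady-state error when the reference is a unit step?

The loop is type 0. Static position error constant K_pos = G_c(0)·G(0) = 13.7·0.02846 = 0.3898.
Steady-state error to a unit step: e_ss = 1/(1+K_pos) = 1/1.39 = 0.72.

0.72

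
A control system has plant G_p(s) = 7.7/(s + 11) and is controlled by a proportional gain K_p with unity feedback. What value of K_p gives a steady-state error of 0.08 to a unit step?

For a type-0 loop with proportional control, e_ss = 1/(1 + K_p·G_p(0)).
G_p(0) = 0.7. Require 1/(1 + K_p·0.7) = 0.08, so 1 + 0.7·K_p = 12.5.
K_p = (12.5 − 1)/0.7 = 16.4.

K_p = 16.4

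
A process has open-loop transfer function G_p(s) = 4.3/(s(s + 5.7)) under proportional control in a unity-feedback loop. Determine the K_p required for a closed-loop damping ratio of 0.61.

K_p = 5.08

Closed-loop characteristic equation: s² + 5.7s + K_p·4.3 = 0.
So ω_n = √(4.3K_p) and 2ζω_n = 5.7, giving ζ = 5.7/(2√(4.3K_p)).
Setting ζ = 0.61: √(4.3K_p) = 5.7/(2·0.61) = 4.672, so K_p = 21.83/4.3 = 5.08.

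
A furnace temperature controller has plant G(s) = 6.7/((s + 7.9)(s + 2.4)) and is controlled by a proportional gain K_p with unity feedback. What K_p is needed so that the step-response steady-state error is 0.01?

K_p = 280

For a type-0 loop with proportional control, e_ss = 1/(1 + K_p·G(0)).
G(0) = 0.3534. Require 1/(1 + K_p·0.3534) = 0.01, so 1 + 0.3534·K_p = 100.
K_p = (100 − 1)/0.3534 = 280.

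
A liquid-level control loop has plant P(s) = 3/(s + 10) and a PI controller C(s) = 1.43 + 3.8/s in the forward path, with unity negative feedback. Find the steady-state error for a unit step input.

0

The open loop C(s)P(s) has a pole at the origin (type 1), so the static position error constant is infinite and e_ss = 1/(1+∞) = 0.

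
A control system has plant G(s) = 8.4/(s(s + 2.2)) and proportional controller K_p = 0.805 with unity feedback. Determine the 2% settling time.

T_s ≈ 3.64 s

Closed-loop characteristic equation: s² + 2.2s + 6.762 = 0, so ω_n = 2.6 rad/s and ζ = 2.2/(2·2.6) = 0.423.
2% settling time T_s ≈ 4/(ζω_n) = 4/1.1 = 3.64 s.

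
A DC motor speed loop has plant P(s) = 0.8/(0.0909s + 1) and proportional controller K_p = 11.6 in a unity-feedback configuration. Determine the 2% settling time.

Closed loop: T(s) = K_p·P/(1+K_p·P) = 9.28/(0.0909s + 1 + 9.28), with pole at s = −(1 + 9.28)/0.0909 = −113.1.
τ = 1/113.1 = 0.008842 s, so 2% settling time ≈ 4τ = 0.0354 s.

T_s ≈ 0.0354 s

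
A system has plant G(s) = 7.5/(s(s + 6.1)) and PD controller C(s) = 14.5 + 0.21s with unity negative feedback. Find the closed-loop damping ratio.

ζ = 0.368

Forward path: (14.5 + 0.21s)·7.5/(s(s+6.1)). The closed-loop characteristic equation is s² + (6.1 + 7.5·0.21)s + 7.5·14.5 = 0.
That is s² + 7.675s + 108.8 = 0, so ω_n = 10.43 rad/s and ζ = 7.675/(2·10.43) = 0.368.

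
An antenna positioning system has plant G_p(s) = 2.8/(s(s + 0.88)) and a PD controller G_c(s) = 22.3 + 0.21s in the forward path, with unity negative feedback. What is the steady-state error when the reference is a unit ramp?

The loop has one pole at the origin (type 1). Velocity error constant K_v = lim_{s→0} s·G_c(s)G_p(s) = 22.3·2.8/0.88 = 70.95.
Steady-state error to a unit ramp: e_ss = 1/K_v = 0.0141.

0.0141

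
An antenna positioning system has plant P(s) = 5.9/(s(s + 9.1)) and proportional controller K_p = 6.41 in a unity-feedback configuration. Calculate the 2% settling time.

From 1 + K_pP(s) = 0: s² + 9.1s + 37.82 = 0 ⇒ ω_n = 6.15, ζ = 0.7399.
2% settling time T_s ≈ 4/(ζω_n) = 4/4.55 = 0.879 s.

T_s ≈ 0.879 s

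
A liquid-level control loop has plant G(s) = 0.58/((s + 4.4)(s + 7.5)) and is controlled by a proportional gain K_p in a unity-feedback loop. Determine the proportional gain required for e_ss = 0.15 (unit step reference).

K_p = 322

The loop is type 0, so e_ss(step) = 1/(1 + K_pos) with K_pos = K_p·G(0).
G(0) = 0.01758. Require 1/(1 + K_p·0.01758) = 0.15, so 1 + 0.01758·K_p = 6.667.
K_p = (6.667 − 1)/0.01758 = 322.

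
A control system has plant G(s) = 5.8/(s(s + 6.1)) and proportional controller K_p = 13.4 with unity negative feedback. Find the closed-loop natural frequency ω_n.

With unity feedback the closed-loop characteristic equation is s² + 6.1s + 13.4·5.8 = s² + 6.1s + 77.72 = 0.
Matching s² + 2ζω_n s + ω_n²: ω_n = √77.72 = 8.816 rad/s and 2ζω_n = 6.1, so ζ = 6.1/(2·8.816) = 0.346.

ω_n = 8.82 rad/s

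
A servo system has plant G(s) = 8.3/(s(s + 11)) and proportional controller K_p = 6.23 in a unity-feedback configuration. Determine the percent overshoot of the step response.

From 1 + K_pG(s) = 0: s² + 11s + 51.71 = 0 ⇒ ω_n = 7.191, ζ = 0.7649.
%OS = 100·exp(−πζ/√(1−ζ²)) = 100·exp(−π·0.7649/√0.415) = 2.4%.

2.4%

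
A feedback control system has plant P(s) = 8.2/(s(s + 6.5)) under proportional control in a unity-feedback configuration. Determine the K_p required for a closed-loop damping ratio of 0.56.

K_p = 4.11

Closed-loop characteristic equation: s² + 6.5s + K_p·8.2 = 0.
So ω_n = √(8.2K_p) and 2ζω_n = 6.5, giving ζ = 6.5/(2√(8.2K_p)).
Setting ζ = 0.56: √(8.2K_p) = 6.5/(2·0.56) = 5.804, so K_p = 33.68/8.2 = 4.11.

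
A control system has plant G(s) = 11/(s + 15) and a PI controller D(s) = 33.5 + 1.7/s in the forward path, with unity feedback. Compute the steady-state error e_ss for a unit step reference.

0

The open loop D(s)G(s) has a pole at the origin (type 1), so the static position error constant is infinite and e_ss = 1/(1+∞) = 0.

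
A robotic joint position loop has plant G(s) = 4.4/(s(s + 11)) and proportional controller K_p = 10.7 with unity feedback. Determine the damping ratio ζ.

With unity feedback the closed-loop characteristic equation is s² + 11s + 10.7·4.4 = s² + 11s + 47.08 = 0.
Matching s² + 2ζω_n s + ω_n²: ω_n = √47.08 = 6.861 rad/s and 2ζω_n = 11, so ζ = 11/(2·6.861) = 0.802.

ζ = 0.802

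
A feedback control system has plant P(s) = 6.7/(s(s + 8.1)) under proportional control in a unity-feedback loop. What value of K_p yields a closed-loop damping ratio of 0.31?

K_p = 25.5

Closed-loop characteristic equation: s² + 8.1s + K_p·6.7 = 0.
So ω_n = √(6.7K_p) and 2ζω_n = 8.1, giving ζ = 8.1/(2√(6.7K_p)).
Setting ζ = 0.31: √(6.7K_p) = 8.1/(2·0.31) = 13.06, so K_p = 170.7/6.7 = 25.5.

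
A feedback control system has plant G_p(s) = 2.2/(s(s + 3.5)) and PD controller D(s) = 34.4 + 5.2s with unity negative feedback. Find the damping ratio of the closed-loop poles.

Forward path: (34.4 + 5.2s)·2.2/(s(s+3.5)). The closed-loop characteristic equation is s² + (3.5 + 2.2·5.2)s + 2.2·34.4 = 0.
That is s² + 14.94s + 75.68 = 0, so ω_n = 8.699 rad/s and ζ = 14.94/(2·8.699) = 0.8587.

ζ = 0.859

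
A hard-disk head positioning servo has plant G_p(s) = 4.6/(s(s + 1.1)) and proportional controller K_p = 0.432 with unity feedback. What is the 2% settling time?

The closed-loop denominator s² + 1.1s + 1.987 gives ω_n = √1.987 = 1.41 and ζ = 1.1/(2ω_n) = 0.3902.
2% settling time T_s ≈ 4/(ζω_n) = 4/0.55 = 7.27 s.

T_s ≈ 7.27 s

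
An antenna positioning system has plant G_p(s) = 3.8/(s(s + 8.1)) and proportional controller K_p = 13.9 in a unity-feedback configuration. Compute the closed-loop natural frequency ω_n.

1 + K_p·G_p(s) = 0 gives s² + 8.1s + 52.82 = 0.
Matching s² + 2ζω_n s + ω_n²: ω_n = √52.82 = 7.268 rad/s and 2ζω_n = 8.1, so ζ = 8.1/(2·7.268) = 0.557.

ω_n = 7.27 rad/s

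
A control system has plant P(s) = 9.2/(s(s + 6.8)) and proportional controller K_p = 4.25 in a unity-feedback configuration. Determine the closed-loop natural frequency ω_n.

ω_n = 6.25 rad/s

1 + K_p·P(s) = 0 gives s² + 6.8s + 39.1 = 0.
So ω_n² = 39.1 ⇒ ω_n = 6.253 rad/s, and ζ = 6.8/(2ω_n) = 0.544.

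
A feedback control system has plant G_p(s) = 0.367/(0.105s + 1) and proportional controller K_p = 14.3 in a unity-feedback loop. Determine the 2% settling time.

T_s ≈ 0.0672 s

Closed loop: T(s) = K_p·G_p/(1+K_p·G_p) = 5.248/(0.105s + 1 + 5.248), with pole at s = −(1 + 5.248)/0.105 = −59.51.
τ = 1/59.51 = 0.01681 s, so 2% settling time ≈ 4τ = 0.0672 s.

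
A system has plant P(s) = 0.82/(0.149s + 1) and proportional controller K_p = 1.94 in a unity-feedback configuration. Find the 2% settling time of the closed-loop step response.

T_s ≈ 0.23 s

Closed loop: T(s) = K_p·P/(1+K_p·P) = 1.591/(0.149s + 1 + 1.591), with pole at s = −(1 + 1.591)/0.149 = −17.39.
τ = 1/17.39 = 0.05751 s, so 2% settling time ≈ 4τ = 0.23 s.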